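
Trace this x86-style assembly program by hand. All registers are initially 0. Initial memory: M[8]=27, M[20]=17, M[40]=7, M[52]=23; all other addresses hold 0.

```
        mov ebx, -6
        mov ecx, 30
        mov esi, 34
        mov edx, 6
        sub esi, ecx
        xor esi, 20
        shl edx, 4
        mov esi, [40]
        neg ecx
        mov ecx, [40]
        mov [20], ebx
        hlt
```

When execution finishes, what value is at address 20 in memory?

after mov ebx, -6: ebx=-6
after mov ecx, 30: ecx=30
after mov esi, 34: esi=34
after mov edx, 6: edx=6
after sub esi, ecx: esi=34-30=4
after xor esi, 20: esi=4^20=16
after shl edx, 4: edx=6<<4=96
after mov esi, [40]: esi=M[40]=7
after neg ecx: ecx=-(30)=-30
after mov ecx, [40]: ecx=M[40]=7
mov [20], ebx → M[20]=-6
halt.

-6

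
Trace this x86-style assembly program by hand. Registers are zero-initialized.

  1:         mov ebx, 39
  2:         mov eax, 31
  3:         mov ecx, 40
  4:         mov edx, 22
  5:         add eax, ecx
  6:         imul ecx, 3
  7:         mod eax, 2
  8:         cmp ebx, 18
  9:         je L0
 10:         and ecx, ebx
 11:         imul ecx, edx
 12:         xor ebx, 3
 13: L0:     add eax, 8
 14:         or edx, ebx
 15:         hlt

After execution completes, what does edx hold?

after mov ebx, 39: ebx=39
after mov eax, 31: eax=31
after mov ecx, 40: ecx=40
after mov edx, 22: edx=22
after add eax, ecx: eax=31+40=71
after imul ecx, 3: ecx=40*3=120
after mod eax, 2: eax=71%2=1
cmp ebx, 18  (cmp 39,18)
je L0: not taken
after and ecx, ebx: ecx=120&39=32
after imul ecx, edx: ecx=32*22=704
after xor ebx, 3: ebx=39^3=36
after add eax, 8: eax=1+8=9
after or edx, ebx: edx=22|36=54
halt.

54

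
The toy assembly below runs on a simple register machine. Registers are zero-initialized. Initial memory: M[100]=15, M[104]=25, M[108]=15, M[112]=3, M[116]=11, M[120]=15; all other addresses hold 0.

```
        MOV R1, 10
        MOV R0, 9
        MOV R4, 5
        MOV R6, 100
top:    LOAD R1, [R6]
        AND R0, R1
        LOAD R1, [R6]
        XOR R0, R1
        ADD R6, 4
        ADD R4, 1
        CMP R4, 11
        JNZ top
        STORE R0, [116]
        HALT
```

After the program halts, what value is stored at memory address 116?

R1=10
R0=9
R4=5
R6=100
R1=M[100]=15
R0=9&15=9
R1=M[100]=15
R0=9^15=6
R6=100+4=104
R4=5+1=6
CMP R4, 11  (cmp 6,11)
JNZ top: taken
R1=M[104]=25
R0=6&25=0
R1=M[104]=25
R0=0^25=25
R6=104+4=108
R4=6+1=7
CMP R4, 11  (cmp 7,11)
JNZ top: taken
R1=M[108]=15
R0=25&15=9
R1=M[108]=15
R0=9^15=6
R6=108+4=112
R4=7+1=8
CMP R4, 11  (cmp 8,11)
JNZ top: taken
R1=M[112]=3
R0=6&3=2
R1=M[112]=3
R0=2^3=1
R6=112+4=116
R4=8+1=9
CMP R4, 11  (cmp 9,11)
JNZ top: taken
R1=M[116]=11
R0=1&11=1
R1=M[116]=11
R0=1^11=10
R6=116+4=120
R4=9+1=10
CMP R4, 11  (cmp 10,11)
JNZ top: taken
R1=M[120]=15
R0=10&15=10
R1=M[120]=15
R0=10^15=5
R6=120+4=124
R4=10+1=11
CMP R4, 11  (cmp 11,11)
JNZ top: not taken
STORE R0, [116] → M[116]=5
halt.

5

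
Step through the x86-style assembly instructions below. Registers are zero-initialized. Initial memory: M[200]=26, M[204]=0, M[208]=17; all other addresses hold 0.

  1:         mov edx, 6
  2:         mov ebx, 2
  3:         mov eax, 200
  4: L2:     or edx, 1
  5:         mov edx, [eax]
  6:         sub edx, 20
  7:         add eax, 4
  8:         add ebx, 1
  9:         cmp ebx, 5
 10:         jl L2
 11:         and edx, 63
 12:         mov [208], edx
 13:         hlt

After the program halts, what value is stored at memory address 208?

mov edx, 6 → edx=6
mov ebx, 2 → ebx=2
mov eax, 200 → eax=200
or edx, 1 → edx=6|1=7
mov edx, [eax] → edx=M[200]=26
sub edx, 20 → edx=26-20=6
add eax, 4 → eax=200+4=204
add ebx, 1 → ebx=2+1=3
cmp ebx, 5  (cmp 3,5)
jl L2: taken
or edx, 1 → edx=6|1=7
mov edx, [eax] → edx=M[204]=0
sub edx, 20 → edx=0-20=-20
add eax, 4 → eax=204+4=208
add ebx, 1 → ebx=3+1=4
cmp ebx, 5  (cmp 4,5)
jl L2: taken
or edx, 1 → edx=(-20)|1=-19
mov edx, [eax] → edx=M[208]=17
sub edx, 20 → edx=17-20=-3
add eax, 4 → eax=208+4=212
add ebx, 1 → ebx=4+1=5
cmp ebx, 5  (cmp 5,5)
jl L2: not taken
and edx, 63 → edx=(-3)&63=61
mov [208], edx → M[208]=61
halt.

61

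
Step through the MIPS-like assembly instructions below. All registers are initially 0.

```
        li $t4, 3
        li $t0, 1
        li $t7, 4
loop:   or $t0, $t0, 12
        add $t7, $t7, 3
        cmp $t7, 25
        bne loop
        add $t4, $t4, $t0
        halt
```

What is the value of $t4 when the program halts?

16

after li $t4, 3: $t4=3
after li $t0, 1: $t0=1
after li $t7, 4: $t7=4
after or $t0, $t0, 12: $t0=1|12=13
after add $t7, $t7, 3: $t7=4+3=7
cmp $t7, 25  (cmp 7,25)
bne loop: taken
after or $t0, $t0, 12: $t0=13|12=13
after add $t7, $t7, 3: $t7=7+3=10
cmp $t7, 25  (cmp 10,25)
bne loop: taken
after or $t0, $t0, 12: $t0=13|12=13
after add $t7, $t7, 3: $t7=10+3=13
cmp $t7, 25  (cmp 13,25)
bne loop: taken
after or $t0, $t0, 12: $t0=13|12=13
after add $t7, $t7, 3: $t7=13+3=16
cmp $t7, 25  (cmp 16,25)
bne loop: taken
after or $t0, $t0, 12: $t0=13|12=13
after add $t7, $t7, 3: $t7=16+3=19
cmp $t7, 25  (cmp 19,25)
bne loop: taken
after or $t0, $t0, 12: $t0=13|12=13
after add $t7, $t7, 3: $t7=19+3=22
cmp $t7, 25  (cmp 22,25)
bne loop: taken
after or $t0, $t0, 12: $t0=13|12=13
after add $t7, $t7, 3: $t7=22+3=25
cmp $t7, 25  (cmp 25,25)
bne loop: not taken
after add $t4, $t4, $t0: $t4=3+13=16
halt.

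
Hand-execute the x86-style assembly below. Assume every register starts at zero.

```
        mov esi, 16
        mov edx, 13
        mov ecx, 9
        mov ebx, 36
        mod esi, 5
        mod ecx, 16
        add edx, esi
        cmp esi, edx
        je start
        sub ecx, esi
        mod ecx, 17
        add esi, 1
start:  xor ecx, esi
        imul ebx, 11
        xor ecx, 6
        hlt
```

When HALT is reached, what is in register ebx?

mov esi, 16 → esi=16
mov edx, 13 → edx=13
mov ecx, 9 → ecx=9
mov ebx, 36 → ebx=36
mod esi, 5 → esi=16%5=1
mod ecx, 16 → ecx=9%16=9
add edx, esi → edx=13+1=14
cmp esi, edx  (cmp 1,14)
je start: not taken
sub ecx, esi → ecx=9-1=8
mod ecx, 17 → ecx=8%17=8
add esi, 1 → esi=1+1=2
xor ecx, esi → ecx=8^2=10
imul ebx, 11 → ebx=36*11=396
xor ecx, 6 → ecx=10^6=12
halt.

396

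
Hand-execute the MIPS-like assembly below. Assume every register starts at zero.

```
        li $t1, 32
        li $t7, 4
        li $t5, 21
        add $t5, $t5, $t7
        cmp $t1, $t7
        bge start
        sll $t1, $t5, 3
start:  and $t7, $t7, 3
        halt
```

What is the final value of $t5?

25

$t1=32
$t7=4
$t5=21
$t5=21+4=25
cmp $t1, $t7  (cmp 32,4)
bge start: taken
$t7=4&3=0
halt.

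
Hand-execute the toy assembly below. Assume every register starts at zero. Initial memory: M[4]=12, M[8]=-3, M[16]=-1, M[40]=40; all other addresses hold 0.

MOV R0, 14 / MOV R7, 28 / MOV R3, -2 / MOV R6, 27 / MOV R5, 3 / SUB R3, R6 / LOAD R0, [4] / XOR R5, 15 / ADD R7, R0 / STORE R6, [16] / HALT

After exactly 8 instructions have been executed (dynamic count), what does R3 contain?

after MOV R0, 14: R0=14
after MOV R7, 28: R7=28
after MOV R3, -2: R3=-2
after MOV R6, 27: R6=27
after MOV R5, 3: R5=3
after SUB R3, R6: R3=(-2)-27=-29
after LOAD R0, [4]: R0=M[4]=12
after XOR R5, 15: R5=3^15=12
After step 8: R3 = -29.

-29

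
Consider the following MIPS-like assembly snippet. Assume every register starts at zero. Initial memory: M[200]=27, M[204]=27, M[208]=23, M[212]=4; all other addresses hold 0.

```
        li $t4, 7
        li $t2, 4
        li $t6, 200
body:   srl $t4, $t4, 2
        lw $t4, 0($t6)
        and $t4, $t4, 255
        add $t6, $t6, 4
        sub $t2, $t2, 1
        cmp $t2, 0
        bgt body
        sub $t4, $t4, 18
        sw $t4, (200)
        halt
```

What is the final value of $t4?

-14

after li $t4, 7: $t4=7
after li $t2, 4: $t2=4
after li $t6, 200: $t6=200
after srl $t4, $t4, 2: $t4=7>>2=1
after lw $t4, 0($t6): $t4=M[200]=27
after and $t4, $t4, 255: $t4=27&255=27
after add $t6, $t6, 4: $t6=200+4=204
after sub $t2, $t2, 1: $t2=4-1=3
cmp $t2, 0  (cmp 3,0)
bgt body: taken
after srl $t4, $t4, 2: $t4=27>>2=6
after lw $t4, 0($t6): $t4=M[204]=27
after and $t4, $t4, 255: $t4=27&255=27
after add $t6, $t6, 4: $t6=204+4=208
after sub $t2, $t2, 1: $t2=3-1=2
cmp $t2, 0  (cmp 2,0)
bgt body: taken
after srl $t4, $t4, 2: $t4=27>>2=6
after lw $t4, 0($t6): $t4=M[208]=23
after and $t4, $t4, 255: $t4=23&255=23
after add $t6, $t6, 4: $t6=208+4=212
after sub $t2, $t2, 1: $t2=2-1=1
cmp $t2, 0  (cmp 1,0)
bgt body: taken
after srl $t4, $t4, 2: $t4=23>>2=5
after lw $t4, 0($t6): $t4=M[212]=4
after and $t4, $t4, 255: $t4=4&255=4
after add $t6, $t6, 4: $t6=212+4=216
after sub $t2, $t2, 1: $t2=1-1=0
cmp $t2, 0  (cmp 0,0)
bgt body: not taken
after sub $t4, $t4, 18: $t4=4-18=-14
sw $t4, (200) → M[200]=-14
halt.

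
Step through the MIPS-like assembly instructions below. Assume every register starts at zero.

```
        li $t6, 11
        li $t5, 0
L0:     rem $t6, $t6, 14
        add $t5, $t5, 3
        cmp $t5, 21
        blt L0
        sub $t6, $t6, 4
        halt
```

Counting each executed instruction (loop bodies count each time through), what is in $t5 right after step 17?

12

li $t6, 11 → $t6=11
li $t5, 0 → $t5=0
rem $t6, $t6, 14 → $t6=11%14=11
add $t5, $t5, 3 → $t5=0+3=3
cmp $t5, 21  (cmp 3,21)
blt L0: taken
rem $t6, $t6, 14 → $t6=11%14=11
add $t5, $t5, 3 → $t5=3+3=6
cmp $t5, 21  (cmp 6,21)
blt L0: taken
rem $t6, $t6, 14 → $t6=11%14=11
add $t5, $t5, 3 → $t5=6+3=9
cmp $t5, 21  (cmp 9,21)
blt L0: taken
rem $t6, $t6, 14 → $t6=11%14=11
add $t5, $t5, 3 → $t5=9+3=12
cmp $t5, 21  (cmp 12,21)
After step 17: $t5 = 12.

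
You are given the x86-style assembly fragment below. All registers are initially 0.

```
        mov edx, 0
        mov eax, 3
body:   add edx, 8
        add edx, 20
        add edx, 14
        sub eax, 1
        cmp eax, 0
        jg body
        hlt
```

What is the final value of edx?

after mov edx, 0: edx=0
after mov eax, 3: eax=3
after add edx, 8: edx=0+8=8
after add edx, 20: edx=8+20=28
after add edx, 14: edx=28+14=42
after sub eax, 1: eax=3-1=2
cmp eax, 0  (cmp 2,0)
jg body: taken
after add edx, 8: edx=42+8=50
after add edx, 20: edx=50+20=70
after add edx, 14: edx=70+14=84
after sub eax, 1: eax=2-1=1
cmp eax, 0  (cmp 1,0)
jg body: taken
after add edx, 8: edx=84+8=92
after add edx, 20: edx=92+20=112
after add edx, 14: edx=112+14=126
after sub eax, 1: eax=1-1=0
cmp eax, 0  (cmp 0,0)
jg body: not taken
halt.

126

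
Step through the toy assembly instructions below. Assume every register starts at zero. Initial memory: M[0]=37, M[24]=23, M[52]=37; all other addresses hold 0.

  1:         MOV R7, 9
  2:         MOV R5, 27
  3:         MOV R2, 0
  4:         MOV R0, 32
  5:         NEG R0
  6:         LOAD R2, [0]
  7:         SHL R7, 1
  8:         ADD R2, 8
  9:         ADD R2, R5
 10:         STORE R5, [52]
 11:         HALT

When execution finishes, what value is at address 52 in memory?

27

MOV R7, 9 → R7=9
MOV R5, 27 → R5=27
MOV R2, 0 → R2=0
MOV R0, 32 → R0=32
NEG R0 → R0=-(32)=-32
LOAD R2, [0] → R2=M[0]=37
SHL R7, 1 → R7=9<<1=18
ADD R2, 8 → R2=37+8=45
ADD R2, R5 → R2=45+27=72
STORE R5, [52] → M[52]=27
halt.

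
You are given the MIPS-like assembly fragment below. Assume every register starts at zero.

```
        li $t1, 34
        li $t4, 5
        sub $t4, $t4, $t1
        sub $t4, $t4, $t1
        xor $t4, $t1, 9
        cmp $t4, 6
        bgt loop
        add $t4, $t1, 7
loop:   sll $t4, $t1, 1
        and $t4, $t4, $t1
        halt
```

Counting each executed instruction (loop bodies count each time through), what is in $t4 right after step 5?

43

after li $t1, 34: $t1=34
after li $t4, 5: $t4=5
after sub $t4, $t4, $t1: $t4=5-34=-29
after sub $t4, $t4, $t1: $t4=(-29)-34=-63
after xor $t4, $t1, 9: $t4=34^9=43
After step 5: $t4 = 43.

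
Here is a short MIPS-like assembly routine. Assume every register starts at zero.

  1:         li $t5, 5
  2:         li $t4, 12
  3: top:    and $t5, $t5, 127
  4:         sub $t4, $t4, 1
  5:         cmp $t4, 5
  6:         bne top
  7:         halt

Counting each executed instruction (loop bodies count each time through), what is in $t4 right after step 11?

10

after li $t5, 5: $t5=5
after li $t4, 12: $t4=12
after and $t5, $t5, 127: $t5=5&127=5
after sub $t4, $t4, 1: $t4=12-1=11
cmp $t4, 5  (cmp 11,5)
bne top: taken
after and $t5, $t5, 127: $t5=5&127=5
after sub $t4, $t4, 1: $t4=11-1=10
cmp $t4, 5  (cmp 10,5)
bne top: taken
after and $t5, $t5, 127: $t5=5&127=5
After step 11: $t4 = 10.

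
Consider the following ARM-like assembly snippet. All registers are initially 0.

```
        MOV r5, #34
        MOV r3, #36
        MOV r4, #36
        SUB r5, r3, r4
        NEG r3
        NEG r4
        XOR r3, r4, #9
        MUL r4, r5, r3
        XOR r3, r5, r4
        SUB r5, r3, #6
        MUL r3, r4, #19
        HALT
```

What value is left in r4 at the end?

after MOV r5, #34: r5=34
after MOV r3, #36: r3=36
after MOV r4, #36: r4=36
after SUB r5, r3, r4: r5=36-36=0
after NEG r3: r3=-(36)=-36
after NEG r4: r4=-(36)=-36
after XOR r3, r4, #9: r3=(-36)^9=-43
after MUL r4, r5, r3: r4=0*(-43)=0
after XOR r3, r5, r4: r3=0^0=0
after SUB r5, r3, #6: r5=0-6=-6
after MUL r3, r4, #19: r3=0*19=0
halt.

0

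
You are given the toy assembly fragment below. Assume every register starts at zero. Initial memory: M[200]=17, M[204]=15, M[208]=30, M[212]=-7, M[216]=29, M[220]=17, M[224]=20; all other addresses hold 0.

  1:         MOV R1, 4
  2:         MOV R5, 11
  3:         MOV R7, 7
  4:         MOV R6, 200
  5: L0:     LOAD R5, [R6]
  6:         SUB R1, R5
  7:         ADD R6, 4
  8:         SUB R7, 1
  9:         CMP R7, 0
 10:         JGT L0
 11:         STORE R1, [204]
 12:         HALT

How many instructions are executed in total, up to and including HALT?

after MOV R1, 4: R1=4
after MOV R5, 11: R5=11
after MOV R7, 7: R7=7
after MOV R6, 200: R6=200
after LOAD R5, [R6]: R5=M[200]=17
after SUB R1, R5: R1=4-17=-13
after ADD R6, 4: R6=200+4=204
after SUB R7, 1: R7=7-1=6
CMP R7, 0  (cmp 6,0)
JGT L0: taken
after LOAD R5, [R6]: R5=M[204]=15
after SUB R1, R5: R1=(-13)-15=-28
after ADD R6, 4: R6=204+4=208
after SUB R7, 1: R7=6-1=5
CMP R7, 0  (cmp 5,0)
JGT L0: taken
after LOAD R5, [R6]: R5=M[208]=30
after SUB R1, R5: R1=(-28)-30=-58
after ADD R6, 4: R6=208+4=212
after SUB R7, 1: R7=5-1=4
CMP R7, 0  (cmp 4,0)
JGT L0: taken
after LOAD R5, [R6]: R5=M[212]=-7
after SUB R1, R5: R1=(-58)-(-7)=-51
after ADD R6, 4: R6=212+4=216
after SUB R7, 1: R7=4-1=3
CMP R7, 0  (cmp 3,0)
JGT L0: taken
after LOAD R5, [R6]: R5=M[216]=29
after SUB R1, R5: R1=(-51)-29=-80
after ADD R6, 4: R6=216+4=220
after SUB R7, 1: R7=3-1=2
CMP R7, 0  (cmp 2,0)
JGT L0: taken
after LOAD R5, [R6]: R5=M[220]=17
after SUB R1, R5: R1=(-80)-17=-97
after ADD R6, 4: R6=220+4=224
after SUB R7, 1: R7=2-1=1
CMP R7, 0  (cmp 1,0)
JGT L0: taken
after LOAD R5, [R6]: R5=M[224]=20
after SUB R1, R5: R1=(-97)-20=-117
after ADD R6, 4: R6=224+4=228
after SUB R7, 1: R7=1-1=0
CMP R7, 0  (cmp 0,0)
JGT L0: not taken
STORE R1, [204] → M[204]=-117
halt.
Total executed instructions: 48.

48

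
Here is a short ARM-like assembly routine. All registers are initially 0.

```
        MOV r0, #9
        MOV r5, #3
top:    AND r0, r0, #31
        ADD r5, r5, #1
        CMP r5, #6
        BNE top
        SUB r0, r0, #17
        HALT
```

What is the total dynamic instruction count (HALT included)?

16

r0=9
r5=3
r0=9&31=9
r5=3+1=4
CMP r5, #6  (cmp 4,6)
BNE top: taken
r0=9&31=9
r5=4+1=5
CMP r5, #6  (cmp 5,6)
BNE top: taken
r0=9&31=9
r5=5+1=6
CMP r5, #6  (cmp 6,6)
BNE top: not taken
r0=9-17=-8
halt.
Total executed instructions: 16.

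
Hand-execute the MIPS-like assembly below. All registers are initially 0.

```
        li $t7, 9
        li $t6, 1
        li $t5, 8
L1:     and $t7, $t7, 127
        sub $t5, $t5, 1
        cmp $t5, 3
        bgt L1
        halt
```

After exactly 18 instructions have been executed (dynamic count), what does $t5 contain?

li $t7, 9 → $t7=9
li $t6, 1 → $t6=1
li $t5, 8 → $t5=8
and $t7, $t7, 127 → $t7=9&127=9
sub $t5, $t5, 1 → $t5=8-1=7
cmp $t5, 3  (cmp 7,3)
bgt L1: taken
and $t7, $t7, 127 → $t7=9&127=9
sub $t5, $t5, 1 → $t5=7-1=6
cmp $t5, 3  (cmp 6,3)
bgt L1: taken
and $t7, $t7, 127 → $t7=9&127=9
sub $t5, $t5, 1 → $t5=6-1=5
cmp $t5, 3  (cmp 5,3)
bgt L1: taken
and $t7, $t7, 127 → $t7=9&127=9
sub $t5, $t5, 1 → $t5=5-1=4
cmp $t5, 3  (cmp 4,3)
After step 18: $t5 = 4.

4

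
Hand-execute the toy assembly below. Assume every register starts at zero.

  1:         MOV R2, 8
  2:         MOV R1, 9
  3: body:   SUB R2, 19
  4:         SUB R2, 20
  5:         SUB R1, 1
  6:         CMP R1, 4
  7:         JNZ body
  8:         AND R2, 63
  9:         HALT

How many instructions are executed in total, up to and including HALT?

R2=8
R1=9
R2=8-19=-11
R2=(-11)-20=-31
R1=9-1=8
CMP R1, 4  (cmp 8,4)
JNZ body: taken
R2=(-31)-19=-50
R2=(-50)-20=-70
R1=8-1=7
CMP R1, 4  (cmp 7,4)
JNZ body: taken
R2=(-70)-19=-89
R2=(-89)-20=-109
R1=7-1=6
CMP R1, 4  (cmp 6,4)
JNZ body: taken
R2=(-109)-19=-128
R2=(-128)-20=-148
R1=6-1=5
CMP R1, 4  (cmp 5,4)
JNZ body: taken
R2=(-148)-19=-167
R2=(-167)-20=-187
R1=5-1=4
CMP R1, 4  (cmp 4,4)
JNZ body: not taken
R2=(-187)&63=5
halt.
Total executed instructions: 29.

29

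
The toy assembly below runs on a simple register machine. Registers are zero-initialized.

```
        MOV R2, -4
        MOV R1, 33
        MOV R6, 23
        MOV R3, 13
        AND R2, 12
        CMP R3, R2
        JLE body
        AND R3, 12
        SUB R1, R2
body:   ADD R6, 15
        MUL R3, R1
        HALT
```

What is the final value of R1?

21

MOV R2, -4 → R2=-4
MOV R1, 33 → R1=33
MOV R6, 23 → R6=23
MOV R3, 13 → R3=13
AND R2, 12 → R2=(-4)&12=12
CMP R3, R2  (cmp 13,12)
JLE body: not taken
AND R3, 12 → R3=13&12=12
SUB R1, R2 → R1=33-12=21
ADD R6, 15 → R6=23+15=38
MUL R3, R1 → R3=12*21=252
halt.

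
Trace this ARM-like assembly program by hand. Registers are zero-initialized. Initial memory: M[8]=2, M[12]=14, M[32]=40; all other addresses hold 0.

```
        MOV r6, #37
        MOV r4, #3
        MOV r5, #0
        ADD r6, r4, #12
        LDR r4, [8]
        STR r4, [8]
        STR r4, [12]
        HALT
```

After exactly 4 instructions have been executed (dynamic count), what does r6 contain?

after MOV r6, #37: r6=37
after MOV r4, #3: r4=3
after MOV r5, #0: r5=0
after ADD r6, r4, #12: r6=3+12=15
After step 4: r6 = 15.

15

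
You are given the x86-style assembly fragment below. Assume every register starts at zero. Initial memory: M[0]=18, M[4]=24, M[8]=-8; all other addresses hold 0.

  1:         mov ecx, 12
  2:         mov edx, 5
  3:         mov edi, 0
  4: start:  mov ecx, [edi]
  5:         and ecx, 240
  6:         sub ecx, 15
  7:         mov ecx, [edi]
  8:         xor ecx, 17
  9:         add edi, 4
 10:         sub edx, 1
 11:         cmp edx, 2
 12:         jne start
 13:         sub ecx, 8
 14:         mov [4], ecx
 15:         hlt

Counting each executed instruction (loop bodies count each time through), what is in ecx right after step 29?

ecx=12
edx=5
edi=0
ecx=M[0]=18
ecx=18&240=16
ecx=16-15=1
ecx=M[0]=18
ecx=18^17=3
edi=0+4=4
edx=5-1=4
cmp edx, 2  (cmp 4,2)
jne start: taken
ecx=M[4]=24
ecx=24&240=16
ecx=16-15=1
ecx=M[4]=24
ecx=24^17=9
edi=4+4=8
edx=4-1=3
cmp edx, 2  (cmp 3,2)
jne start: taken
ecx=M[8]=-8
ecx=(-8)&240=240
ecx=240-15=225
ecx=M[8]=-8
ecx=(-8)^17=-23
edi=8+4=12
edx=3-1=2
cmp edx, 2  (cmp 2,2)
After step 29: ecx = -23.

-23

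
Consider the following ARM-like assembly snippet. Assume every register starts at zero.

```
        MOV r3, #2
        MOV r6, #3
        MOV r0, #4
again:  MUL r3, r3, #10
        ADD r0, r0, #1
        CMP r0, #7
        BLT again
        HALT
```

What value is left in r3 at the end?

MOV r3, #2 → r3=2
MOV r6, #3 → r6=3
MOV r0, #4 → r0=4
MUL r3, r3, #10 → r3=2*10=20
ADD r0, r0, #1 → r0=4+1=5
CMP r0, #7  (cmp 5,7)
BLT again: taken
MUL r3, r3, #10 → r3=20*10=200
ADD r0, r0, #1 → r0=5+1=6
CMP r0, #7  (cmp 6,7)
BLT again: taken
MUL r3, r3, #10 → r3=200*10=2000
ADD r0, r0, #1 → r0=6+1=7
CMP r0, #7  (cmp 7,7)
BLT again: not taken
halt.

2000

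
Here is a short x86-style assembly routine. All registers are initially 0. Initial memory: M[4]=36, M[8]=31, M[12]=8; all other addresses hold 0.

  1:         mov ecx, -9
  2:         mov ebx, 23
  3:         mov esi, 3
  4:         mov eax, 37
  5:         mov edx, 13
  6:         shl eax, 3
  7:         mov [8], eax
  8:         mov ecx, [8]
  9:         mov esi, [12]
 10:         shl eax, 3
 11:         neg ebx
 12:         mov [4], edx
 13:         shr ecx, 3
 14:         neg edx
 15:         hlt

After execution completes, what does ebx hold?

-23

after mov ecx, -9: ecx=-9
after mov ebx, 23: ebx=23
after mov esi, 3: esi=3
after mov eax, 37: eax=37
after mov edx, 13: edx=13
after shl eax, 3: eax=37<<3=296
mov [8], eax → M[8]=296
after mov ecx, [8]: ecx=M[8]=296
after mov esi, [12]: esi=M[12]=8
after shl eax, 3: eax=296<<3=2368
after neg ebx: ebx=-(23)=-23
mov [4], edx → M[4]=13
after shr ecx, 3: ecx=296>>3=37
after neg edx: edx=-(13)=-13
halt.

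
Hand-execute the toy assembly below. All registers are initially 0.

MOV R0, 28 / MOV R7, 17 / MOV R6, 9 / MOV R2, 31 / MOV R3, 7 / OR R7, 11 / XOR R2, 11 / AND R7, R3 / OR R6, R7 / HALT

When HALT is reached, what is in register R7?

3

after MOV R0, 28: R0=28
after MOV R7, 17: R7=17
after MOV R6, 9: R6=9
after MOV R2, 31: R2=31
after MOV R3, 7: R3=7
after OR R7, 11: R7=17|11=27
after XOR R2, 11: R2=31^11=20
after AND R7, R3: R7=27&7=3
after OR R6, R7: R6=9|3=11
halt.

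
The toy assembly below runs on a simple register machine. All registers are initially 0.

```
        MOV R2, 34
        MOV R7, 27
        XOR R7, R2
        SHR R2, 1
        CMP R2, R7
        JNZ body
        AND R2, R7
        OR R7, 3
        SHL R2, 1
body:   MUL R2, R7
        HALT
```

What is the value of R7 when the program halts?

57

R2=34
R7=27
R7=27^34=57
R2=34>>1=17
CMP R2, R7  (cmp 17,57)
JNZ body: taken
R2=17*57=969
halt.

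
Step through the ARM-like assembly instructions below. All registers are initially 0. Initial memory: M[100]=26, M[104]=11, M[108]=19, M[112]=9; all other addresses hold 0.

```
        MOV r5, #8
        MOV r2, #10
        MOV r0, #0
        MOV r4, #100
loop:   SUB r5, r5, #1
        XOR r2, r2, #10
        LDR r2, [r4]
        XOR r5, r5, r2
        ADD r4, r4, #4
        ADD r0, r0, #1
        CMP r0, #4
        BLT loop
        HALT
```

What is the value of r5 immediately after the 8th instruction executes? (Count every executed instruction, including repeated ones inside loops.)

MOV r5, #8 → r5=8
MOV r2, #10 → r2=10
MOV r0, #0 → r0=0
MOV r4, #100 → r4=100
SUB r5, r5, #1 → r5=8-1=7
XOR r2, r2, #10 → r2=10^10=0
LDR r2, [r4] → r2=M[100]=26
XOR r5, r5, r2 → r5=7^26=29
After step 8: r5 = 29.

29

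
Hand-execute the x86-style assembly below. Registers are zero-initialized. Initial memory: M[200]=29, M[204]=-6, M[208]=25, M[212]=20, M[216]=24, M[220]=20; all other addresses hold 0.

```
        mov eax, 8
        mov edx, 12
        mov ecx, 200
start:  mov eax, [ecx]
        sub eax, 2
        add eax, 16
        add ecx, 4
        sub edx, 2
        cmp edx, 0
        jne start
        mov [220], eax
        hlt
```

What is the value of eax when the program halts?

34

mov eax, 8 → eax=8
mov edx, 12 → edx=12
mov ecx, 200 → ecx=200
mov eax, [ecx] → eax=M[200]=29
sub eax, 2 → eax=29-2=27
add eax, 16 → eax=27+16=43
add ecx, 4 → ecx=200+4=204
sub edx, 2 → edx=12-2=10
cmp edx, 0  (cmp 10,0)
jne start: taken
mov eax, [ecx] → eax=M[204]=-6
sub eax, 2 → eax=(-6)-2=-8
add eax, 16 → eax=(-8)+16=8
add ecx, 4 → ecx=204+4=208
sub edx, 2 → edx=10-2=8
cmp edx, 0  (cmp 8,0)
jne start: taken
mov eax, [ecx] → eax=M[208]=25
sub eax, 2 → eax=25-2=23
add eax, 16 → eax=23+16=39
add ecx, 4 → ecx=208+4=212
sub edx, 2 → edx=8-2=6
cmp edx, 0  (cmp 6,0)
jne start: taken
mov eax, [ecx] → eax=M[212]=20
sub eax, 2 → eax=20-2=18
add eax, 16 → eax=18+16=34
add ecx, 4 → ecx=212+4=216
sub edx, 2 → edx=6-2=4
cmp edx, 0  (cmp 4,0)
jne start: taken
mov eax, [ecx] → eax=M[216]=24
sub eax, 2 → eax=24-2=22
add eax, 16 → eax=22+16=38
add ecx, 4 → ecx=216+4=220
sub edx, 2 → edx=4-2=2
cmp edx, 0  (cmp 2,0)
jne start: taken
mov eax, [ecx] → eax=M[220]=20
sub eax, 2 → eax=20-2=18
add eax, 16 → eax=18+16=34
add ecx, 4 → ecx=220+4=224
sub edx, 2 → edx=2-2=0
cmp edx, 0  (cmp 0,0)
jne start: not taken
mov [220], eax → M[220]=34
halt.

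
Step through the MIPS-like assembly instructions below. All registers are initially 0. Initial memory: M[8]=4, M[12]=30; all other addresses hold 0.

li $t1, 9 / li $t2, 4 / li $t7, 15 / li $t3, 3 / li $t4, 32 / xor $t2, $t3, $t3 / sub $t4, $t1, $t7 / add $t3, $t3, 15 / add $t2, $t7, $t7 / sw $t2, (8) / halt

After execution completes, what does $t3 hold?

$t1=9
$t2=4
$t7=15
$t3=3
$t4=32
$t2=3^3=0
$t4=9-15=-6
$t3=3+15=18
$t2=15+15=30
sw $t2, (8) → M[8]=30
halt.

18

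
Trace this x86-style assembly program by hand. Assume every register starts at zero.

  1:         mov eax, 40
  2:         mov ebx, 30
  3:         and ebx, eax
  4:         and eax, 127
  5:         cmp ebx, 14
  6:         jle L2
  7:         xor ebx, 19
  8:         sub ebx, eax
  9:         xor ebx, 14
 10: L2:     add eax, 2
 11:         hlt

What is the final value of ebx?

mov eax, 40 → eax=40
mov ebx, 30 → ebx=30
and ebx, eax → ebx=30&40=8
and eax, 127 → eax=40&127=40
cmp ebx, 14  (cmp 8,14)
jle L2: taken
add eax, 2 → eax=40+2=42
halt.

8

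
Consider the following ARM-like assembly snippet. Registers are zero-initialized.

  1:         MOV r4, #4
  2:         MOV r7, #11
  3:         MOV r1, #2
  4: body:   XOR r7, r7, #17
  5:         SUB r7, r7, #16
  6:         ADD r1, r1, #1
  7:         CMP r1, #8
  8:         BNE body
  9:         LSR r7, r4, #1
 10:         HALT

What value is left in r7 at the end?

2

r4=4
r7=11
r1=2
r7=11^17=26
r7=26-16=10
r1=2+1=3
CMP r1, #8  (cmp 3,8)
BNE body: taken
r7=10^17=27
r7=27-16=11
r1=3+1=4
CMP r1, #8  (cmp 4,8)
BNE body: taken
r7=11^17=26
r7=26-16=10
r1=4+1=5
CMP r1, #8  (cmp 5,8)
BNE body: taken
r7=10^17=27
r7=27-16=11
r1=5+1=6
CMP r1, #8  (cmp 6,8)
BNE body: taken
r7=11^17=26
r7=26-16=10
r1=6+1=7
CMP r1, #8  (cmp 7,8)
BNE body: taken
r7=10^17=27
r7=27-16=11
r1=7+1=8
CMP r1, #8  (cmp 8,8)
BNE body: not taken
r7=4>>1=2
halt.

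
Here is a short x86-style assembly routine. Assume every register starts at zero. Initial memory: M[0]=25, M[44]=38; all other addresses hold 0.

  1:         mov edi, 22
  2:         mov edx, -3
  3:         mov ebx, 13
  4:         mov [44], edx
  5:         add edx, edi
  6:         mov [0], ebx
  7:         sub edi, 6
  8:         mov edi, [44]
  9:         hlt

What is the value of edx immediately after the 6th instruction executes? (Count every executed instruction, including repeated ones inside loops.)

19

mov edi, 22 → edi=22
mov edx, -3 → edx=-3
mov ebx, 13 → ebx=13
mov [44], edx → M[44]=-3
add edx, edi → edx=(-3)+22=19
mov [0], ebx → M[0]=13
After step 6: edx = 19.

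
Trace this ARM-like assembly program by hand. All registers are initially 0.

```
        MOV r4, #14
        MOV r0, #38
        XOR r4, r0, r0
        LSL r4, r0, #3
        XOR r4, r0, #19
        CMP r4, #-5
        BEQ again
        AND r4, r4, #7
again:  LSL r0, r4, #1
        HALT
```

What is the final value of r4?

5

MOV r4, #14 → r4=14
MOV r0, #38 → r0=38
XOR r4, r0, r0 → r4=38^38=0
LSL r4, r0, #3 → r4=38<<3=304
XOR r4, r0, #19 → r4=38^19=53
CMP r4, #-5  (cmp 53,-5)
BEQ again: not taken
AND r4, r4, #7 → r4=53&7=5
LSL r0, r4, #1 → r0=5<<1=10
halt.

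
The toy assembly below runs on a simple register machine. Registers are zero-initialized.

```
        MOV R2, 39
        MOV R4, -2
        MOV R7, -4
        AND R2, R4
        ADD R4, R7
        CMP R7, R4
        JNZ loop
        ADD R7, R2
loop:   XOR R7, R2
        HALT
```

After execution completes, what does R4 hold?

MOV R2, 39 → R2=39
MOV R4, -2 → R4=-2
MOV R7, -4 → R7=-4
AND R2, R4 → R2=39&(-2)=38
ADD R4, R7 → R4=(-2)+(-4)=-6
CMP R7, R4  (cmp -4,-6)
JNZ loop: taken
XOR R7, R2 → R7=(-4)^38=-38
halt.

-6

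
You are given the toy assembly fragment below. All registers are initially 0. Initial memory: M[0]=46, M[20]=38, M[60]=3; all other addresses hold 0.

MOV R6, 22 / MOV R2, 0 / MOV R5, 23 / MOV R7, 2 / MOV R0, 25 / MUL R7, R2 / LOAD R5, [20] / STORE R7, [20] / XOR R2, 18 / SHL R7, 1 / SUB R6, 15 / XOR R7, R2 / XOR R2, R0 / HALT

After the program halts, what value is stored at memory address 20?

0

R6=22
R2=0
R5=23
R7=2
R0=25
R7=2*0=0
R5=M[20]=38
STORE R7, [20] → M[20]=0
R2=0^18=18
R7=0<<1=0
R6=22-15=7
R7=0^18=18
R2=18^25=11
halt.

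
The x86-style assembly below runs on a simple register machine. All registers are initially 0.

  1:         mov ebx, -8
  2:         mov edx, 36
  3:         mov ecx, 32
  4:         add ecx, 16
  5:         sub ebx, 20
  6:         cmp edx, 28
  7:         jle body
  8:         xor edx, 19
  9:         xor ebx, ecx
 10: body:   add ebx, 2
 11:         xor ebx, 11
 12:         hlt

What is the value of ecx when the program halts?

mov ebx, -8 → ebx=-8
mov edx, 36 → edx=36
mov ecx, 32 → ecx=32
add ecx, 16 → ecx=32+16=48
sub ebx, 20 → ebx=(-8)-20=-28
cmp edx, 28  (cmp 36,28)
jle body: not taken
xor edx, 19 → edx=36^19=55
xor ebx, ecx → ebx=(-28)^48=-44
add ebx, 2 → ebx=(-44)+2=-42
xor ebx, 11 → ebx=(-42)^11=-35
halt.

48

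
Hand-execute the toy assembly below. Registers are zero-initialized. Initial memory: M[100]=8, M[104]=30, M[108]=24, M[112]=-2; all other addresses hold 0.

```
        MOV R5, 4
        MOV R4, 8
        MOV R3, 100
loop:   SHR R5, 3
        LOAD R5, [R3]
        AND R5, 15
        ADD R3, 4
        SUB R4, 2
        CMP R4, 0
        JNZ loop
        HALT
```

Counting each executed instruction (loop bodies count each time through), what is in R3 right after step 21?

112

R5=4
R4=8
R3=100
R5=4>>3=0
R5=M[100]=8
R5=8&15=8
R3=100+4=104
R4=8-2=6
CMP R4, 0  (cmp 6,0)
JNZ loop: taken
R5=8>>3=1
R5=M[104]=30
R5=30&15=14
R3=104+4=108
R4=6-2=4
CMP R4, 0  (cmp 4,0)
JNZ loop: taken
R5=14>>3=1
R5=M[108]=24
R5=24&15=8
R3=108+4=112
After step 21: R3 = 112.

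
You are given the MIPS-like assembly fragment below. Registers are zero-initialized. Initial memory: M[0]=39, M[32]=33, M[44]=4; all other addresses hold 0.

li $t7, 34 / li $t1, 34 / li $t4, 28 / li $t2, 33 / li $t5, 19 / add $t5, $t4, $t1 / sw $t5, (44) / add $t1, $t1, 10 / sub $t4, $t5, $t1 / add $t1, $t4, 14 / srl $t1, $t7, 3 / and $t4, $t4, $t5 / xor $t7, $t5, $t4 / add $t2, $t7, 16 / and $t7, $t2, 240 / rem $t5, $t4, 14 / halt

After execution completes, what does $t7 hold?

48

$t7=34
$t1=34
$t4=28
$t2=33
$t5=19
$t5=28+34=62
sw $t5, (44) → M[44]=62
$t1=34+10=44
$t4=62-44=18
$t1=18+14=32
$t1=34>>3=4
$t4=18&62=18
$t7=62^18=44
$t2=44+16=60
$t7=60&240=48
$t5=18%14=4
halt.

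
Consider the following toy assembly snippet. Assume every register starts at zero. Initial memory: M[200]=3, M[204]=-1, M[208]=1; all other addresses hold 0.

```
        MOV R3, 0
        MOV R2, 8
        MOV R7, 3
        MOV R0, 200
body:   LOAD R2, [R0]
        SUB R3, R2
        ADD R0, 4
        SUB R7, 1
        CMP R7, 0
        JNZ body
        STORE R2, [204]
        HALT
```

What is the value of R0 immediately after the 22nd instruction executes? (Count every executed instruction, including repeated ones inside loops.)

MOV R3, 0 → R3=0
MOV R2, 8 → R2=8
MOV R7, 3 → R7=3
MOV R0, 200 → R0=200
LOAD R2, [R0] → R2=M[200]=3
SUB R3, R2 → R3=0-3=-3
ADD R0, 4 → R0=200+4=204
SUB R7, 1 → R7=3-1=2
CMP R7, 0  (cmp 2,0)
JNZ body: taken
LOAD R2, [R0] → R2=M[204]=-1
SUB R3, R2 → R3=(-3)-(-1)=-2
ADD R0, 4 → R0=204+4=208
SUB R7, 1 → R7=2-1=1
CMP R7, 0  (cmp 1,0)
JNZ body: taken
LOAD R2, [R0] → R2=M[208]=1
SUB R3, R2 → R3=(-2)-1=-3
ADD R0, 4 → R0=208+4=212
SUB R7, 1 → R7=1-1=0
CMP R7, 0  (cmp 0,0)
JNZ body: not taken
After step 22: R0 = 212.

212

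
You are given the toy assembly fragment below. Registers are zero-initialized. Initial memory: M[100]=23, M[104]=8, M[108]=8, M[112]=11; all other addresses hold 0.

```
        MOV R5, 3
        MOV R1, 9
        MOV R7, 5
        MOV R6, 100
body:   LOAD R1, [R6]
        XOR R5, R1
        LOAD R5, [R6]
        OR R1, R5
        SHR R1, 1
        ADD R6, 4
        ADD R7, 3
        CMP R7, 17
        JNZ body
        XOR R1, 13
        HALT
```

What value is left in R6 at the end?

116

after MOV R5, 3: R5=3
after MOV R1, 9: R1=9
after MOV R7, 5: R7=5
after MOV R6, 100: R6=100
after LOAD R1, [R6]: R1=M[100]=23
after XOR R5, R1: R5=3^23=20
after LOAD R5, [R6]: R5=M[100]=23
after OR R1, R5: R1=23|23=23
after SHR R1, 1: R1=23>>1=11
after ADD R6, 4: R6=100+4=104
after ADD R7, 3: R7=5+3=8
CMP R7, 17  (cmp 8,17)
JNZ body: taken
after LOAD R1, [R6]: R1=M[104]=8
after XOR R5, R1: R5=23^8=31
after LOAD R5, [R6]: R5=M[104]=8
after OR R1, R5: R1=8|8=8
after SHR R1, 1: R1=8>>1=4
after ADD R6, 4: R6=104+4=108
after ADD R7, 3: R7=8+3=11
CMP R7, 17  (cmp 11,17)
JNZ body: taken
after LOAD R1, [R6]: R1=M[108]=8
after XOR R5, R1: R5=8^8=0
after LOAD R5, [R6]: R5=M[108]=8
after OR R1, R5: R1=8|8=8
after SHR R1, 1: R1=8>>1=4
after ADD R6, 4: R6=108+4=112
after ADD R7, 3: R7=11+3=14
CMP R7, 17  (cmp 14,17)
JNZ body: taken
after LOAD R1, [R6]: R1=M[112]=11
after XOR R5, R1: R5=8^11=3
after LOAD R5, [R6]: R5=M[112]=11
after OR R1, R5: R1=11|11=11
after SHR R1, 1: R1=11>>1=5
after ADD R6, 4: R6=112+4=116
after ADD R7, 3: R7=14+3=17
CMP R7, 17  (cmp 17,17)
JNZ body: not taken
after XOR R1, 13: R1=5^13=8
halt.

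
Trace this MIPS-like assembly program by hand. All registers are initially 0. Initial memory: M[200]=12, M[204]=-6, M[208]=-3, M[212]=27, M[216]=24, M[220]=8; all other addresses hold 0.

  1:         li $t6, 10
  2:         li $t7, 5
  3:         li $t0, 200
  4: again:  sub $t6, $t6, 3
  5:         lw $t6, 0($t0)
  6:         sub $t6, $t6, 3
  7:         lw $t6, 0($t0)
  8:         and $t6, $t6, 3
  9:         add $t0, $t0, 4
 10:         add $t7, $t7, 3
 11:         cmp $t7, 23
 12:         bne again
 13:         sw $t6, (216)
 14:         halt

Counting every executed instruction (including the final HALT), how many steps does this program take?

after li $t6, 10: $t6=10
after li $t7, 5: $t7=5
after li $t0, 200: $t0=200
after sub $t6, $t6, 3: $t6=10-3=7
after lw $t6, 0($t0): $t6=M[200]=12
after sub $t6, $t6, 3: $t6=12-3=9
after lw $t6, 0($t0): $t6=M[200]=12
after and $t6, $t6, 3: $t6=12&3=0
after add $t0, $t0, 4: $t0=200+4=204
after add $t7, $t7, 3: $t7=5+3=8
cmp $t7, 23  (cmp 8,23)
bne again: taken
after sub $t6, $t6, 3: $t6=0-3=-3
after lw $t6, 0($t0): $t6=M[204]=-6
after sub $t6, $t6, 3: $t6=(-6)-3=-9
after lw $t6, 0($t0): $t6=M[204]=-6
after and $t6, $t6, 3: $t6=(-6)&3=2
after add $t0, $t0, 4: $t0=204+4=208
after add $t7, $t7, 3: $t7=8+3=11
cmp $t7, 23  (cmp 11,23)
bne again: taken
after sub $t6, $t6, 3: $t6=2-3=-1
after lw $t6, 0($t0): $t6=M[208]=-3
after sub $t6, $t6, 3: $t6=(-3)-3=-6
after lw $t6, 0($t0): $t6=M[208]=-3
after and $t6, $t6, 3: $t6=(-3)&3=1
after add $t0, $t0, 4: $t0=208+4=212
after add $t7, $t7, 3: $t7=11+3=14
cmp $t7, 23  (cmp 14,23)
bne again: taken
after sub $t6, $t6, 3: $t6=1-3=-2
after lw $t6, 0($t0): $t6=M[212]=27
after sub $t6, $t6, 3: $t6=27-3=24
after lw $t6, 0($t0): $t6=M[212]=27
after and $t6, $t6, 3: $t6=27&3=3
after add $t0, $t0, 4: $t0=212+4=216
after add $t7, $t7, 3: $t7=14+3=17
cmp $t7, 23  (cmp 17,23)
bne again: taken
after sub $t6, $t6, 3: $t6=3-3=0
after lw $t6, 0($t0): $t6=M[216]=24
after sub $t6, $t6, 3: $t6=24-3=21
after lw $t6, 0($t0): $t6=M[216]=24
after and $t6, $t6, 3: $t6=24&3=0
after add $t0, $t0, 4: $t0=216+4=220
after add $t7, $t7, 3: $t7=17+3=20
cmp $t7, 23  (cmp 20,23)
bne again: taken
after sub $t6, $t6, 3: $t6=0-3=-3
after lw $t6, 0($t0): $t6=M[220]=8
after sub $t6, $t6, 3: $t6=8-3=5
after lw $t6, 0($t0): $t6=M[220]=8
after and $t6, $t6, 3: $t6=8&3=0
after add $t0, $t0, 4: $t0=220+4=224
after add $t7, $t7, 3: $t7=20+3=23
cmp $t7, 23  (cmp 23,23)
bne again: not taken
sw $t6, (216) → M[216]=0
halt.
Total executed instructions: 59.

59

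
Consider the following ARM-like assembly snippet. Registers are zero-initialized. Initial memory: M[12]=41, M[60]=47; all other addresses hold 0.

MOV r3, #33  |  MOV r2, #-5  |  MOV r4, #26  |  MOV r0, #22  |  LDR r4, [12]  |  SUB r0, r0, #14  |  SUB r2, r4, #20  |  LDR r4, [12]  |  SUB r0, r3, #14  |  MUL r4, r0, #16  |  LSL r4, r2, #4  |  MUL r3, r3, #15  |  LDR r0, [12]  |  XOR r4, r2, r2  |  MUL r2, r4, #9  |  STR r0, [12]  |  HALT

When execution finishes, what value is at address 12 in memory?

41

after MOV r3, #33: r3=33
after MOV r2, #-5: r2=-5
after MOV r4, #26: r4=26
after MOV r0, #22: r0=22
after LDR r4, [12]: r4=M[12]=41
after SUB r0, r0, #14: r0=22-14=8
after SUB r2, r4, #20: r2=41-20=21
after LDR r4, [12]: r4=M[12]=41
after SUB r0, r3, #14: r0=33-14=19
after MUL r4, r0, #16: r4=19*16=304
after LSL r4, r2, #4: r4=21<<4=336
after MUL r3, r3, #15: r3=33*15=495
after LDR r0, [12]: r0=M[12]=41
after XOR r4, r2, r2: r4=21^21=0
after MUL r2, r4, #9: r2=0*9=0
STR r0, [12] → M[12]=41
halt.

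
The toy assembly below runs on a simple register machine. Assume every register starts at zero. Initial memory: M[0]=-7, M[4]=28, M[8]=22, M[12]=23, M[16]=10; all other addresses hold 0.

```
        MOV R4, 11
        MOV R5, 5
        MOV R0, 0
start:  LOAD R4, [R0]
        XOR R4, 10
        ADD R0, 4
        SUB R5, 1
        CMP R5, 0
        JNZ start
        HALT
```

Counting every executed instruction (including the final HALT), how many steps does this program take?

34

after MOV R4, 11: R4=11
after MOV R5, 5: R5=5
after MOV R0, 0: R0=0
after LOAD R4, [R0]: R4=M[0]=-7
after XOR R4, 10: R4=(-7)^10=-13
after ADD R0, 4: R0=0+4=4
after SUB R5, 1: R5=5-1=4
CMP R5, 0  (cmp 4,0)
JNZ start: taken
after LOAD R4, [R0]: R4=M[4]=28
after XOR R4, 10: R4=28^10=22
after ADD R0, 4: R0=4+4=8
after SUB R5, 1: R5=4-1=3
CMP R5, 0  (cmp 3,0)
JNZ start: taken
after LOAD R4, [R0]: R4=M[8]=22
after XOR R4, 10: R4=22^10=28
after ADD R0, 4: R0=8+4=12
after SUB R5, 1: R5=3-1=2
CMP R5, 0  (cmp 2,0)
JNZ start: taken
after LOAD R4, [R0]: R4=M[12]=23
after XOR R4, 10: R4=23^10=29
after ADD R0, 4: R0=12+4=16
after SUB R5, 1: R5=2-1=1
CMP R5, 0  (cmp 1,0)
JNZ start: taken
after LOAD R4, [R0]: R4=M[16]=10
after XOR R4, 10: R4=10^10=0
after ADD R0, 4: R0=16+4=20
after SUB R5, 1: R5=1-1=0
CMP R5, 0  (cmp 0,0)
JNZ start: not taken
halt.
Total executed instructions: 34.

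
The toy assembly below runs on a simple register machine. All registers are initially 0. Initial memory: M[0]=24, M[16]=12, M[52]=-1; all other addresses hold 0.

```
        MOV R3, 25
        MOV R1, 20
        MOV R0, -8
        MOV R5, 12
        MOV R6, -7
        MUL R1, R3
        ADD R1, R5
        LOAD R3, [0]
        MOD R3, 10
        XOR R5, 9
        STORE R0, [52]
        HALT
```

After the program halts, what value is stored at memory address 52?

-8

R3=25
R1=20
R0=-8
R5=12
R6=-7
R1=20*25=500
R1=500+12=512
R3=M[0]=24
R3=24%10=4
R5=12^9=5
STORE R0, [52] → M[52]=-8
halt.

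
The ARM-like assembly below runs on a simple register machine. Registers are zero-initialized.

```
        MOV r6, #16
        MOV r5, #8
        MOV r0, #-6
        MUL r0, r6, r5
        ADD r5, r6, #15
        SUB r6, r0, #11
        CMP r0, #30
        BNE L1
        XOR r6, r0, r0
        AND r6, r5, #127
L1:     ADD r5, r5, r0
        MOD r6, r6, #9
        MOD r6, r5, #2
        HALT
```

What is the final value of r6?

1

MOV r6, #16 → r6=16
MOV r5, #8 → r5=8
MOV r0, #-6 → r0=-6
MUL r0, r6, r5 → r0=16*8=128
ADD r5, r6, #15 → r5=16+15=31
SUB r6, r0, #11 → r6=128-11=117
CMP r0, #30  (cmp 128,30)
BNE L1: taken
ADD r5, r5, r0 → r5=31+128=159
MOD r6, r6, #9 → r6=117%9=0
MOD r6, r5, #2 → r6=159%2=1
halt.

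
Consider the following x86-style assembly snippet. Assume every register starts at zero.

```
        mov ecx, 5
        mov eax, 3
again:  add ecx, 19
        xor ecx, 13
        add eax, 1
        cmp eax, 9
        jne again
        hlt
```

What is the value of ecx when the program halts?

101

mov ecx, 5 → ecx=5
mov eax, 3 → eax=3
add ecx, 19 → ecx=5+19=24
xor ecx, 13 → ecx=24^13=21
add eax, 1 → eax=3+1=4
cmp eax, 9  (cmp 4,9)
jne again: taken
add ecx, 19 → ecx=21+19=40
xor ecx, 13 → ecx=40^13=37
add eax, 1 → eax=4+1=5
cmp eax, 9  (cmp 5,9)
jne again: taken
add ecx, 19 → ecx=37+19=56
xor ecx, 13 → ecx=56^13=53
add eax, 1 → eax=5+1=6
cmp eax, 9  (cmp 6,9)
jne again: taken
add ecx, 19 → ecx=53+19=72
xor ecx, 13 → ecx=72^13=69
add eax, 1 → eax=6+1=7
cmp eax, 9  (cmp 7,9)
jne again: taken
add ecx, 19 → ecx=69+19=88
xor ecx, 13 → ecx=88^13=85
add eax, 1 → eax=7+1=8
cmp eax, 9  (cmp 8,9)
jne again: taken
add ecx, 19 → ecx=85+19=104
xor ecx, 13 → ecx=104^13=101
add eax, 1 → eax=8+1=9
cmp eax, 9  (cmp 9,9)
jne again: not taken
halt.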